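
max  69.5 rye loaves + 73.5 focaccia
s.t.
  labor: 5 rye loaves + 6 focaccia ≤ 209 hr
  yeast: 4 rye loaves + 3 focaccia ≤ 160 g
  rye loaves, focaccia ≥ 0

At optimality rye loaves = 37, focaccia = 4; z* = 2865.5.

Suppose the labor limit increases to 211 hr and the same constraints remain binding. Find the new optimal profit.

Check each constraint at x*: labor 209/209 (tight); yeast 160/160 (tight).
Dual feasibility on the basic columns requires 5·y_labor + 4·y_yeast = 69.5, 6·y_labor + 3·y_yeast = 73.5.
Solving: y_labor = 9.5, y_yeast = 5.5.
Δz = y_labor·Δb = 9.5 × (2) = 19, so new z* = 2865.5 + 19 = 2884.5.

2884.5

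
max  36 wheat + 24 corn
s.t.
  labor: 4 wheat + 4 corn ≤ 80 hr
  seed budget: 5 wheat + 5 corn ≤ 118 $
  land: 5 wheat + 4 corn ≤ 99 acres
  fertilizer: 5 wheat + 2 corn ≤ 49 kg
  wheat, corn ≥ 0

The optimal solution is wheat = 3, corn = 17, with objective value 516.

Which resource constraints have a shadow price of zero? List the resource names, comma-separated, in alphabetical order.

labor: 80/80 (binding)
seed budget: 100/118 (slack 18)
land: 83/99 (slack 16)
fertilizer: 49/49 (binding)
By complementary slackness, a constraint with positive slack has shadow price 0 → land, seed budget.

land, seed budget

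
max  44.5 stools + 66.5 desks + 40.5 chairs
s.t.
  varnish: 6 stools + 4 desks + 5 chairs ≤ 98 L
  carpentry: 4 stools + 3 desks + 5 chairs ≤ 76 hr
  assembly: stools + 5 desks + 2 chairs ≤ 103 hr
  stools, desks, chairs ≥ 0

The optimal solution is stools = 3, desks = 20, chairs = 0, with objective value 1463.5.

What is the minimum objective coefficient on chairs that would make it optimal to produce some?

At the optimum: varnish uses 98 of 98 (binding); carpentry uses 72 of 76 (slack = 4); assembly uses 103 of 103 (binding).
Since carpentry is not tight, its dual is 0.
Dual feasibility on the basic columns requires 6·y_varnish + 1·y_assembly = 44.5, 4·y_varnish + 5·y_assembly = 66.5.
This yields shadow prices y_varnish = 6, y_assembly = 8.5.
chairs enters the basis when its profit ≥ yᵀa₃ = 6·5 + 8.5·2 = 47.

47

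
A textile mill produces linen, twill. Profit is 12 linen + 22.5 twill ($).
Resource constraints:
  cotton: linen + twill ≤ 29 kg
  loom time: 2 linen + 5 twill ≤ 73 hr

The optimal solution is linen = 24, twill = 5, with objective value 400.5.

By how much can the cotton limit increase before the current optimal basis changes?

Binding constraints: cotton, loom time. The basis is B = [[1,1],[2,5]] with det 3.
Per unit increase in cotton, x* moves by d = (1.6667, -0.6667).
The basis stays optimal until twill reaches 0; allowable increase = 7.5 kg.

7.5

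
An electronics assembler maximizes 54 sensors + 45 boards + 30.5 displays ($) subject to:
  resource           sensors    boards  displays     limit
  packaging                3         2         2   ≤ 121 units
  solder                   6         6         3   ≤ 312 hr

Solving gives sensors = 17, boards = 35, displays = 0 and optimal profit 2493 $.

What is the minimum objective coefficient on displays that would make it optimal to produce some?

31.5

At the optimum: packaging uses 121 of 121 (binding); solder uses 312 of 312 (binding).
From A_Bᵀ y = c: 3·y_packaging + 6·y_solder = 54; 2·y_packaging + 6·y_solder = 45.
→ y_packaging = 9 and y_solder = 4.5.
displays enters the basis when its profit ≥ yᵀa₃ = 9·2 + 4.5·3 = 31.5.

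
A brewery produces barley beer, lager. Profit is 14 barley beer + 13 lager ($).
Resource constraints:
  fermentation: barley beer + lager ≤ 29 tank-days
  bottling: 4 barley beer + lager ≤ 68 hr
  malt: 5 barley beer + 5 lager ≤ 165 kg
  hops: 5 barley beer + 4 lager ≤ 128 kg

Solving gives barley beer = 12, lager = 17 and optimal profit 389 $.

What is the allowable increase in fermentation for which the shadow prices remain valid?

3

Binding constraints: fermentation, hops. The basis is B = [[1,1],[5,4]] with det -1.
Per unit increase in fermentation, x* moves by d = (-4, 5).
The basis stays optimal until barley beer reaches 0; allowable increase = 3 tank-days.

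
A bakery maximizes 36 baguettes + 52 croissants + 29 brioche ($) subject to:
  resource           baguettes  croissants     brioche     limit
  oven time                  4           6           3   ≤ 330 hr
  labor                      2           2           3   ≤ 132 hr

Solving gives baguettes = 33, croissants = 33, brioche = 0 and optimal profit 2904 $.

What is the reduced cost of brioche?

-1

Check each constraint at x*: oven time 330/330 (tight); labor 132/132 (tight).
The binding rows give the dual system: 4·y_oven time + 2·y_labor = 36 and 6·y_oven time + 2·y_labor = 52.
Solving: y_oven time = 8, y_labor = 2.
Reduced cost of brioche: c₃ − yᵀa₃ = 29 − (8·3 + 2·3) = 29 − 30 = -1.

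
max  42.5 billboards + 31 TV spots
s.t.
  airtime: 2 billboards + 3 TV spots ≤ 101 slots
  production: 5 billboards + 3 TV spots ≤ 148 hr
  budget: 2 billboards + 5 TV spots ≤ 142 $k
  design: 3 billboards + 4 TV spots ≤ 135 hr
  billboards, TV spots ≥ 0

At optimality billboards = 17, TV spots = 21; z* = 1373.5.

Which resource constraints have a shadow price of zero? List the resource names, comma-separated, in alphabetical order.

airtime: 97/101 (slack 4)
production: 148/148 (binding)
budget: 139/142 (slack 3)
design: 135/135 (binding)
By complementary slackness, a constraint with positive slack has shadow price 0 → airtime, budget.

airtime, budget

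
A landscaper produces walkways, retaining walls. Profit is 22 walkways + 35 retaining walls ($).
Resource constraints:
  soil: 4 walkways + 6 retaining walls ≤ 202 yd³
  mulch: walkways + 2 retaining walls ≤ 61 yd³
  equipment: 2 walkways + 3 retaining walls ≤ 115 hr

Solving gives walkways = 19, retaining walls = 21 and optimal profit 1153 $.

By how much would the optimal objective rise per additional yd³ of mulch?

4

Binding: soil and mulch. Non-binding: equipment (14 unused).
By complementary slackness, y = 0 for the non-binding constraint.
From A_Bᵀ y = c: 4·y_soil + 1·y_mulch = 22; 6·y_soil + 2·y_mulch = 35.
Solving: y_soil = 4.5, y_mulch = 4.
Shadow price of mulch = 4.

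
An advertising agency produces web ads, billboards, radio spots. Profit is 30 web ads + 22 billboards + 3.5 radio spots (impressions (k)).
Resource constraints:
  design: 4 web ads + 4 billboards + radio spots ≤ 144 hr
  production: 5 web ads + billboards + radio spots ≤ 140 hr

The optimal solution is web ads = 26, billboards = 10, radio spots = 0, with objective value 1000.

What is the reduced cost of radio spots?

-3.5

Check each constraint at x*: design 144/144 (tight); production 140/140 (tight).
The binding rows give the dual system: 4·y_design + 5·y_production = 30 and 4·y_design + 1·y_production = 22.
This yields shadow prices y_design = 5, y_production = 2.
Reduced cost of radio spots: c₃ − yᵀa₃ = 3.5 − (5·1 + 2·1) = 3.5 − 7 = -3.5.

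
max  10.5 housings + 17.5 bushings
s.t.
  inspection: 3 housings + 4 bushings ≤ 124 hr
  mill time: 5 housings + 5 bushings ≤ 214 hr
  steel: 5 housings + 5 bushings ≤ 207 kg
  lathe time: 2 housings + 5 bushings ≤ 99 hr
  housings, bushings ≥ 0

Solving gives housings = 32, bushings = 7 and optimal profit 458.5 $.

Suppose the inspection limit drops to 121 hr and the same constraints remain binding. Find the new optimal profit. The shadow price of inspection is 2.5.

Δb = -3, so new z* = 458.5 + (2.5)·(-3) = 458.5 − 7.5 = 451.

451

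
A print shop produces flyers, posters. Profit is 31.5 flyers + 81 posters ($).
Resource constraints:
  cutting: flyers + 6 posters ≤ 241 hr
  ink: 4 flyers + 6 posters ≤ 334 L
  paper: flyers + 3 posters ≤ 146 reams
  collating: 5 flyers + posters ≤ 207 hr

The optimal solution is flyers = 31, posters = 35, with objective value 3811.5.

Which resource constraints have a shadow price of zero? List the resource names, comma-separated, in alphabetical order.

collating, paper

cutting: 241/241 (binding)
ink: 334/334 (binding)
paper: 136/146 (slack 10)
collating: 190/207 (slack 17)
By complementary slackness, a constraint with positive slack has shadow price 0 → collating, paper.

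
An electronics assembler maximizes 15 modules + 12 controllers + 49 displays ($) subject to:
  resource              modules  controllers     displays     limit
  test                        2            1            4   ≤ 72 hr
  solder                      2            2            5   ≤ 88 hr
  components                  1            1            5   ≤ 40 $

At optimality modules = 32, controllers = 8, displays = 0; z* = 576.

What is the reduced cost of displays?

-8

At the optimum: test uses 72 of 72 (binding); solder uses 80 of 88 (slack = 8); components uses 40 of 40 (binding).
Slack constraints have shadow price 0 (complementary slackness).
The binding rows give the dual system: 2·y_test + 1·y_components = 15 and 1·y_test + 1·y_components = 12.
Solving: y_test = 3, y_components = 9.
Reduced cost of displays: c₃ − yᵀa₃ = 49 − (3·4 + 9·5) = 49 − 57 = -8.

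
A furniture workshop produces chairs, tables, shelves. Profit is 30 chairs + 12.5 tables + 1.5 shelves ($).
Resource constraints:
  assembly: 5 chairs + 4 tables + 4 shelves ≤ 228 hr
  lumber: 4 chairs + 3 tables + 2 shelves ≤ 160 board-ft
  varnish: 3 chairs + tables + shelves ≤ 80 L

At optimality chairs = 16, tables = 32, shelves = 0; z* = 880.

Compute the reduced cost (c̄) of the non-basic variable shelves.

-9.5

At the optimum: assembly uses 208 of 228 (slack = 20); lumber uses 160 of 160 (binding); varnish uses 80 of 80 (binding).
Since assembly is not tight, its dual is 0.
From A_Bᵀ y = c: 4·y_lumber + 3·y_varnish = 30; 3·y_lumber + 1·y_varnish = 12.5.
Solving: y_lumber = 1.5, y_varnish = 8.
Reduced cost of shelves: c₃ − yᵀa₃ = 1.5 − (1.5·2 + 8·1) = 1.5 − 11 = -9.5.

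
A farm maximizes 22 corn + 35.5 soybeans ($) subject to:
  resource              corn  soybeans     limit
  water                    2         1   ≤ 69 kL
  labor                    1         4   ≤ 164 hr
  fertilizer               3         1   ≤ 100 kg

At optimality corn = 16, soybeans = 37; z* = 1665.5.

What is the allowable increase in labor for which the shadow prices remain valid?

112

Binding constraints: water, labor. The basis is B = [[2,1],[1,4]] with det 7.
Per unit increase in labor, x* moves by d = (-0.1429, 0.2857).
The basis stays optimal until corn reaches 0; allowable increase = 112 hr.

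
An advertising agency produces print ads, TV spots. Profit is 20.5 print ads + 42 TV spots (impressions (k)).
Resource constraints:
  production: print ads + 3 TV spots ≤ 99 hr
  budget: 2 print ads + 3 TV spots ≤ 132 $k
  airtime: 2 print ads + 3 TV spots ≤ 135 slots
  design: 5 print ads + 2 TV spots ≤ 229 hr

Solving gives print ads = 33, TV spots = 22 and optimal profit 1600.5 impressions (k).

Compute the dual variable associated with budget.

Check each constraint at x*: production 99/99 (tight); budget 132/132 (tight); airtime 132/135 (slack 3); design 209/229 (slack 20).
Slack constraints have shadow price 0 (complementary slackness).
Dual feasibility on the basic columns requires 1·y_production + 2·y_budget = 20.5, 3·y_production + 3·y_budget = 42.
Solving: y_production = 7.5, y_budget = 6.5.
Shadow price of budget = 6.5.

6.5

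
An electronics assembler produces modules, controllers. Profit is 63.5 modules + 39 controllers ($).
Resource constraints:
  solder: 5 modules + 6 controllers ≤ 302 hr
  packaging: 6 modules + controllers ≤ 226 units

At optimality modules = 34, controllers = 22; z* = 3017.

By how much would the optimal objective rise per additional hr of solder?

5.5

Both solder and packaging are binding at x*.
From A_Bᵀ y = c: 5·y_solder + 6·y_packaging = 63.5; 6·y_solder + 1·y_packaging = 39.
→ y_solder = 5.5 and y_packaging = 6.
Shadow price of solder = 5.5.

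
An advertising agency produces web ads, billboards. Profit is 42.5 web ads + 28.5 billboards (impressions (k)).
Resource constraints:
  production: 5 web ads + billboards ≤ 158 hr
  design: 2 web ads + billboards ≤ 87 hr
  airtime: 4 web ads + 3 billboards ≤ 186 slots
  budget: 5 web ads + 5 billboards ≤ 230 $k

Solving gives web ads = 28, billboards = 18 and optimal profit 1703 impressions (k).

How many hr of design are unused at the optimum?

13

design used = 2·28 + 1·18 = 74; slack = 87 − 74 = 13.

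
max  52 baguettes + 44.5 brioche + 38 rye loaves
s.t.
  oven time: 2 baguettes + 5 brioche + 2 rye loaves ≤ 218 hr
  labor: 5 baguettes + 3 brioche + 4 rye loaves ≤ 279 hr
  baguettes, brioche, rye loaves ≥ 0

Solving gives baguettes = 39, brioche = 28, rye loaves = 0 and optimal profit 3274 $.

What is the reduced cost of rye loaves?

Check each constraint at x*: oven time 218/218 (tight); labor 279/279 (tight).
The binding rows give the dual system: 2·y_oven time + 5·y_labor = 52 and 5·y_oven time + 3·y_labor = 44.5.
Solving: y_oven time = 3.5, y_labor = 9.
Reduced cost of rye loaves: c₃ − yᵀa₃ = 38 − (3.5·2 + 9·4) = 38 − 43 = -5.

-5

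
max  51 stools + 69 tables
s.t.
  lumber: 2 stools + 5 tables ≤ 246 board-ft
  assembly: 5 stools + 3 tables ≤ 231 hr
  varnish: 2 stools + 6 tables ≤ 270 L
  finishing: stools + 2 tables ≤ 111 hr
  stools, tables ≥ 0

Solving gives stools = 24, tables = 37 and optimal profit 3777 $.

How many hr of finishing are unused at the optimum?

finishing used = 1·24 + 2·37 = 98; slack = 111 − 98 = 13.

13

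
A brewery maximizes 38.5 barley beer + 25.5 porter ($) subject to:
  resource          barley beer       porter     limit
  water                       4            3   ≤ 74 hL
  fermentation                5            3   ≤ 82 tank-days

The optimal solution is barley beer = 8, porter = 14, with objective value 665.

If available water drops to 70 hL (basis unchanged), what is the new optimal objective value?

649

At the optimum: water uses 74 of 74 (binding); fermentation uses 82 of 82 (binding).
Dual feasibility on the basic columns requires 4·y_water + 5·y_fermentation = 38.5, 3·y_water + 3·y_fermentation = 25.5.
This yields shadow prices y_water = 4, y_fermentation = 4.5.
Δz = y_water·Δb = 4 × (-4) = -16, so new z* = 665 − 16 = 649.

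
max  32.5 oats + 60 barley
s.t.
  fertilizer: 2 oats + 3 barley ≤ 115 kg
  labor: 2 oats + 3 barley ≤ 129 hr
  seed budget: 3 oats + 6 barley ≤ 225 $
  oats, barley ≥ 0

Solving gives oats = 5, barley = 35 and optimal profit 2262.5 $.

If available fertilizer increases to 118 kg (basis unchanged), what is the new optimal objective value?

2277.5

At the optimum: fertilizer uses 115 of 115 (binding); labor uses 115 of 129 (slack = 14); seed budget uses 225 of 225 (binding).
By complementary slackness, y = 0 for the non-binding constraint.
Dual feasibility on the basic columns requires 2·y_fertilizer + 3·y_seed budget = 32.5, 3·y_fertilizer + 6·y_seed budget = 60.
→ y_fertilizer = 5 and y_seed budget = 7.5.
Δz = y_fertilizer·Δb = 5 × (3) = 15, so new z* = 2262.5 + 15 = 2277.5.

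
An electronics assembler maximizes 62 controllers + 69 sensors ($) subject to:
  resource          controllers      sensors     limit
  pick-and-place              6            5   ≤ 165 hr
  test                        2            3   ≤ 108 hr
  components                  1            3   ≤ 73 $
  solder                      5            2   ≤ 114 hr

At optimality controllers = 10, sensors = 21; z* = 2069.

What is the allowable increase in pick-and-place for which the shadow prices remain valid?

Binding constraints: pick-and-place, components. The basis is B = [[6,5],[1,3]] with det 13.
Per unit increase in pick-and-place, x* moves by d = (0.2308, -0.0769).
The basis stays optimal until solder becomes binding; allowable increase = 22 hr.

22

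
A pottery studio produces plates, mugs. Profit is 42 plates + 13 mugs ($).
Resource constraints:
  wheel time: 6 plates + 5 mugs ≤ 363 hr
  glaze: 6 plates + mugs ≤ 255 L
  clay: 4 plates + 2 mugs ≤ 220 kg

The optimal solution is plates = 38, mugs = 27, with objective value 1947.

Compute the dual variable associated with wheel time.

1.5

At the optimum: wheel time uses 363 of 363 (binding); glaze uses 255 of 255 (binding); clay uses 206 of 220 (slack = 14).
By complementary slackness, y = 0 for the non-binding constraint.
The binding rows give the dual system: 6·y_wheel time + 6·y_glaze = 42 and 5·y_wheel time + 1·y_glaze = 13.
Solving: y_wheel time = 1.5, y_glaze = 5.5.
Shadow price of wheel time = 1.5.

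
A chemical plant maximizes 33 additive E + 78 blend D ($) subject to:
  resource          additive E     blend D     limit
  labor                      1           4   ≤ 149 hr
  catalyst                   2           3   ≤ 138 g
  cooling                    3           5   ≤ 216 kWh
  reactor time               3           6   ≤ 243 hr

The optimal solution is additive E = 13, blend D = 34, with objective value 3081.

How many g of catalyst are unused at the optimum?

catalyst used = 2·13 + 3·34 = 128; slack = 138 − 128 = 10.

10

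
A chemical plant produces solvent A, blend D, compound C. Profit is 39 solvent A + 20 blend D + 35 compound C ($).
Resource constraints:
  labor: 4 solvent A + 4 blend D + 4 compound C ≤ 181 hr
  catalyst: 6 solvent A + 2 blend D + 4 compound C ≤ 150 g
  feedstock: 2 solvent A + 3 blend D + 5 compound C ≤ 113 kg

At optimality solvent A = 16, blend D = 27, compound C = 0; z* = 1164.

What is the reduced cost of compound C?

Binding: catalyst and feedstock. Non-binding: labor (9 unused).
By complementary slackness, y = 0 for the non-binding constraint.
From A_Bᵀ y = c: 6·y_catalyst + 2·y_feedstock = 39; 2·y_catalyst + 3·y_feedstock = 20.
Solving: y_catalyst = 5.5, y_feedstock = 3.
Reduced cost of compound C: c₃ − yᵀa₃ = 35 − (5.5·4 + 3·5) = 35 − 37 = -2.

-2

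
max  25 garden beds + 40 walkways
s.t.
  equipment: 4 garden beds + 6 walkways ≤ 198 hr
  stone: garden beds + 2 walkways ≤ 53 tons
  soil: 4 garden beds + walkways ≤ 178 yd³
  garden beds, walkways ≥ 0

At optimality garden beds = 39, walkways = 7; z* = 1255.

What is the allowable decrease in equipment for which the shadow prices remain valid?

39

Binding constraints: equipment, stone. The basis is B = [[4,6],[1,2]] with det 2.
Per unit decrease in equipment, x* moves by d = (-1, 0.5).
The basis stays optimal until garden beds reaches 0; allowable decrease = 39 hr.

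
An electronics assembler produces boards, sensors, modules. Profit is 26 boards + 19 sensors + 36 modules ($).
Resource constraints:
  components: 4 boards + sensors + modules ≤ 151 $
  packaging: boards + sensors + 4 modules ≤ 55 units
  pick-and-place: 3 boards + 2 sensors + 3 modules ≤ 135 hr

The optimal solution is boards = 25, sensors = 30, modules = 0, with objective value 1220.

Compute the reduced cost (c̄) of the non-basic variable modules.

-5

Binding: packaging and pick-and-place. Non-binding: components (21 unused).
Since components is not tight, its dual is 0.
From A_Bᵀ y = c: 1·y_packaging + 3·y_pick-and-place = 26; 1·y_packaging + 2·y_pick-and-place = 19.
Solving: y_packaging = 5, y_pick-and-place = 7.
Reduced cost of modules: c₃ − yᵀa₃ = 36 − (5·4 + 7·3) = 36 − 41 = -5.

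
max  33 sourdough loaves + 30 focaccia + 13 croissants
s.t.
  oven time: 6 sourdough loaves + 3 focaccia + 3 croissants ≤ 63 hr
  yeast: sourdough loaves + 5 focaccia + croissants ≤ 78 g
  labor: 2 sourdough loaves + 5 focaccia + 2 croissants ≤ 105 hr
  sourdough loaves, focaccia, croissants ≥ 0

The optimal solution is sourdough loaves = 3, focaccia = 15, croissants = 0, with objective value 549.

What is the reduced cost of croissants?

-5

At the optimum: oven time uses 63 of 63 (binding); yeast uses 78 of 78 (binding); labor uses 81 of 105 (slack = 24).
Since labor is not tight, its dual is 0.
The binding rows give the dual system: 6·y_oven time + 1·y_yeast = 33 and 3·y_oven time + 5·y_yeast = 30.
Solving: y_oven time = 5, y_yeast = 3.
Reduced cost of croissants: c₃ − yᵀa₃ = 13 − (5·3 + 3·1) = 13 − 18 = -5.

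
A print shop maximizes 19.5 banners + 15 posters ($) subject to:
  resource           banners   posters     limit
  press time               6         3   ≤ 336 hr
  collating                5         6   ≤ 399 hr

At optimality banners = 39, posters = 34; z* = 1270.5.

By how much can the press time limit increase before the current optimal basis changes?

142.8

Binding constraints: press time, collating. The basis is B = [[6,3],[5,6]] with det 21.
Per unit increase in press time, x* moves by d = (0.2857, -0.2381).
The basis stays optimal until posters reaches 0; allowable increase = 142.8 hr.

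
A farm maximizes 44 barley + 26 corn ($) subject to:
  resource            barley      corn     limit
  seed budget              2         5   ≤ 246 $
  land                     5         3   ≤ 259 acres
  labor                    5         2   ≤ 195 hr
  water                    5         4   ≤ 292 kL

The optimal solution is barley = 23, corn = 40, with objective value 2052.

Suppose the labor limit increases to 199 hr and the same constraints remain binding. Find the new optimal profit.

2084

At the optimum: seed budget uses 246 of 246 (binding); land uses 235 of 259 (slack = 24); labor uses 195 of 195 (binding); water uses 275 of 292 (slack = 17).
Since land, water are not tight, their duals are 0.
The binding rows give the dual system: 2·y_seed budget + 5·y_labor = 44 and 5·y_seed budget + 2·y_labor = 26.
→ y_seed budget = 2 and y_labor = 8.
Δz = y_labor·Δb = 8 × (4) = 32, so new z* = 2052 + 32 = 2084.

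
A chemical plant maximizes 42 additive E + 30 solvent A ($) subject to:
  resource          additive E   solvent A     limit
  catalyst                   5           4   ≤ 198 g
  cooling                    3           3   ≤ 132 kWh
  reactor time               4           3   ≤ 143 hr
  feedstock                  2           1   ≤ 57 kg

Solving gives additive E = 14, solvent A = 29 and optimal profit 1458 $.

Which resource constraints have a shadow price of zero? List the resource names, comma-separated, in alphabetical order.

catalyst, cooling

catalyst: 186/198 (slack 12)
cooling: 129/132 (slack 3)
reactor time: 143/143 (binding)
feedstock: 57/57 (binding)
By complementary slackness, a constraint with positive slack has shadow price 0 → catalyst, cooling.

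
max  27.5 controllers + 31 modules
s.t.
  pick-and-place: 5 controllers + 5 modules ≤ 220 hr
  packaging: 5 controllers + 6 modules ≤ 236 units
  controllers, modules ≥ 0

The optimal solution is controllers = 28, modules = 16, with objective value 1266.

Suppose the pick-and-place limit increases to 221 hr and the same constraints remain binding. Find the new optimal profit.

At the optimum: pick-and-place uses 220 of 220 (binding); packaging uses 236 of 236 (binding).
From A_Bᵀ y = c: 5·y_pick-and-place + 5·y_packaging = 27.5; 5·y_pick-and-place + 6·y_packaging = 31.
Solving: y_pick-and-place = 2, y_packaging = 3.5.
Δz = y_pick-and-place·Δb = 2 × (1) = 2, so new z* = 1266 + 2 = 1268.

1268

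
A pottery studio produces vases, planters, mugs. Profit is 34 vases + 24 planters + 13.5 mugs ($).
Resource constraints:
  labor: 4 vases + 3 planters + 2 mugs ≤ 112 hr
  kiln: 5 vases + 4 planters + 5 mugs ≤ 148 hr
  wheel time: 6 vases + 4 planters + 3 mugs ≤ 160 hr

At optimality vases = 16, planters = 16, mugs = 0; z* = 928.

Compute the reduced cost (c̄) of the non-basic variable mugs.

-3.5

At the optimum: labor uses 112 of 112 (binding); kiln uses 144 of 148 (slack = 4); wheel time uses 160 of 160 (binding).
Since kiln is not tight, its dual is 0.
The binding rows give the dual system: 4·y_labor + 6·y_wheel time = 34 and 3·y_labor + 4·y_wheel time = 24.
Solving: y_labor = 4, y_wheel time = 3.
Reduced cost of mugs: c₃ − yᵀa₃ = 13.5 − (4·2 + 3·3) = 13.5 − 17 = -3.5.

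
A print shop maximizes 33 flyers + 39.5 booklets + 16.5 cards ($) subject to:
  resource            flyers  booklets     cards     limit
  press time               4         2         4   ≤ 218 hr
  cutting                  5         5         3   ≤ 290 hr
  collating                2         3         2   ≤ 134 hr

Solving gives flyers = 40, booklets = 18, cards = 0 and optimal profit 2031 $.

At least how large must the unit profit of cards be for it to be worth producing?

Check each constraint at x*: press time 196/218 (slack 22); cutting 290/290 (tight); collating 134/134 (tight).
By complementary slackness, y = 0 for the non-binding constraint.
From A_Bᵀ y = c: 5·y_cutting + 2·y_collating = 33; 5·y_cutting + 3·y_collating = 39.5.
Solving: y_cutting = 4, y_collating = 6.5.
cards enters the basis when its profit ≥ yᵀa₃ = 4·3 + 6.5·2 = 25.

25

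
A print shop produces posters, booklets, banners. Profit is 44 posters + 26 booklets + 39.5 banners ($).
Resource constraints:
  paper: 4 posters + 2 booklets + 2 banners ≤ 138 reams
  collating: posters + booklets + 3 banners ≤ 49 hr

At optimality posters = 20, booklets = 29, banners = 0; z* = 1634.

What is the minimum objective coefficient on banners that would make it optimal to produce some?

42

Both paper and collating are binding at x*.
Dual feasibility on the basic columns requires 4·y_paper + 1·y_collating = 44, 2·y_paper + 1·y_collating = 26.
Solving: y_paper = 9, y_collating = 8.
banners enters the basis when its profit ≥ yᵀa₃ = 9·2 + 8·3 = 42.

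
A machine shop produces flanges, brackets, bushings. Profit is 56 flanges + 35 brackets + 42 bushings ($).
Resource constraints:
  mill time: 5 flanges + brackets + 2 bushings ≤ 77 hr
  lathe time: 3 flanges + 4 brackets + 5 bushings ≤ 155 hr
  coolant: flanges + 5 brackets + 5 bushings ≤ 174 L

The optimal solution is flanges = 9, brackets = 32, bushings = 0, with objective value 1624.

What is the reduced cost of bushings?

-7

Check each constraint at x*: mill time 77/77 (tight); lathe time 155/155 (tight); coolant 169/174 (slack 5).
By complementary slackness, y = 0 for the non-binding constraint.
From A_Bᵀ y = c: 5·y_mill time + 3·y_lathe time = 56; 1·y_mill time + 4·y_lathe time = 35.
Solving: y_mill time = 7, y_lathe time = 7.
Reduced cost of bushings: c₃ − yᵀa₃ = 42 − (7·2 + 7·5) = 42 − 49 = -7.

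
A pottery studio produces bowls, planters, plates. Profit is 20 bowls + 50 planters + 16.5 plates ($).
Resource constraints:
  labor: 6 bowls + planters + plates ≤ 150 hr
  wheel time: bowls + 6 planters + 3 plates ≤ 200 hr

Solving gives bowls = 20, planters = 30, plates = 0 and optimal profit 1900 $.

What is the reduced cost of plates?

-9.5

Both labor and wheel time are binding at x*.
From A_Bᵀ y = c: 6·y_labor + 1·y_wheel time = 20; 1·y_labor + 6·y_wheel time = 50.
This yields shadow prices y_labor = 2, y_wheel time = 8.
Reduced cost of plates: c₃ − yᵀa₃ = 16.5 − (2·1 + 8·3) = 16.5 − 26 = -9.5.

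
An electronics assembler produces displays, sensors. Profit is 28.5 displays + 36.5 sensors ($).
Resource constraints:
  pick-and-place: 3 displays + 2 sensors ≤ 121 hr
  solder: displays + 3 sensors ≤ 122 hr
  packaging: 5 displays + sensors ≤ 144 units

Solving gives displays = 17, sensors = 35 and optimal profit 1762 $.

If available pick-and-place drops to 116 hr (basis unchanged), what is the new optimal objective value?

1727

Binding: pick-and-place and solder. Non-binding: packaging (24 unused).
Slack constraints have shadow price 0 (complementary slackness).
The binding rows give the dual system: 3·y_pick-and-place + 1·y_solder = 28.5 and 2·y_pick-and-place + 3·y_solder = 36.5.
Solving: y_pick-and-place = 7, y_solder = 7.5.
Δz = y_pick-and-place·Δb = 7 × (-5) = -35, so new z* = 1762 − 35 = 1727.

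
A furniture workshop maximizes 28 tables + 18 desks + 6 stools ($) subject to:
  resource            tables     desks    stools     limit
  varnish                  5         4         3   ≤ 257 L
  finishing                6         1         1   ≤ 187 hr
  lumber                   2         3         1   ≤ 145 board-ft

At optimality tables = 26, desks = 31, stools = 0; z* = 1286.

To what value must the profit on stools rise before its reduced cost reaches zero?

8

At the optimum: varnish uses 254 of 257 (slack = 3); finishing uses 187 of 187 (binding); lumber uses 145 of 145 (binding).
Since varnish is not tight, its dual is 0.
Dual feasibility on the basic columns requires 6·y_finishing + 2·y_lumber = 28, 1·y_finishing + 3·y_lumber = 18.
This yields shadow prices y_finishing = 3, y_lumber = 5.
stools enters the basis when its profit ≥ yᵀa₃ = 3·1 + 5·1 = 8.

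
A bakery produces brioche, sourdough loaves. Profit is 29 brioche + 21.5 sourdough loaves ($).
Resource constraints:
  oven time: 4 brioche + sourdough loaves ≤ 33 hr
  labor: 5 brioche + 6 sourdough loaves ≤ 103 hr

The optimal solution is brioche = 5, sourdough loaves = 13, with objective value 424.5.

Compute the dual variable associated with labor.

3

Check each constraint at x*: oven time 33/33 (tight); labor 103/103 (tight).
Dual feasibility on the basic columns requires 4·y_oven time + 5·y_labor = 29, 1·y_oven time + 6·y_labor = 21.5.
→ y_oven time = 3.5 and y_labor = 3.
Shadow price of labor = 3.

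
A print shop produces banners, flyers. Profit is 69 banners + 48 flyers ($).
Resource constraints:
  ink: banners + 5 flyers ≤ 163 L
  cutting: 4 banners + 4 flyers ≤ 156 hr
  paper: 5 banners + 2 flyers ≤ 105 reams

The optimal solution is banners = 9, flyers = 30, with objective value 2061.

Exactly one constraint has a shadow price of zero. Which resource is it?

ink: 159/163 (slack 4)
cutting: 156/156 (binding)
paper: 105/105 (binding)
By complementary slackness, a constraint with positive slack has shadow price 0 → ink.

ink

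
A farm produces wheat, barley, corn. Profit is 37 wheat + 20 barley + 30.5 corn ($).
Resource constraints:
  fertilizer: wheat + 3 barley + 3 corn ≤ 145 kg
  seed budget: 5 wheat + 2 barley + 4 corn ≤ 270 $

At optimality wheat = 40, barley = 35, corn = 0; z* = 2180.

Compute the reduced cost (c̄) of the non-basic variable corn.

At the optimum: fertilizer uses 145 of 145 (binding); seed budget uses 270 of 270 (binding).
From A_Bᵀ y = c: 1·y_fertilizer + 5·y_seed budget = 37; 3·y_fertilizer + 2·y_seed budget = 20.
Solving: y_fertilizer = 2, y_seed budget = 7.
Reduced cost of corn: c₃ − yᵀa₃ = 30.5 − (2·3 + 7·4) = 30.5 − 34 = -3.5.

-3.5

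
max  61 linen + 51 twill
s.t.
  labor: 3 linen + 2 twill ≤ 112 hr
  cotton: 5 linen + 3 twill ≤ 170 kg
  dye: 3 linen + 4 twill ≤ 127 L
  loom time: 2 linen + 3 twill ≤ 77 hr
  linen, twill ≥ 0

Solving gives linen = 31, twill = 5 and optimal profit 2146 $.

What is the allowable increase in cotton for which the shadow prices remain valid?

Binding constraints: cotton, loom time. The basis is B = [[5,3],[2,3]] with det 9.
Per unit increase in cotton, x* moves by d = (0.3333, -0.2222).
The basis stays optimal until labor becomes binding; allowable increase = 16.2 kg.

16.2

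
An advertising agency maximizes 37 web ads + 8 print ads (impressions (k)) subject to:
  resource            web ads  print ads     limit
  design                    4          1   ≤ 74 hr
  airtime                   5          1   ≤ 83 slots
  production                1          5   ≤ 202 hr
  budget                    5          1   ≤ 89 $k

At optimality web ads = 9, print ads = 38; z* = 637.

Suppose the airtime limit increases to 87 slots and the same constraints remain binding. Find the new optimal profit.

657

At the optimum: design uses 74 of 74 (binding); airtime uses 83 of 83 (binding); production uses 199 of 202 (slack = 3); budget uses 83 of 89 (slack = 6).
By complementary slackness, y = 0 for the non-binding constraints.
From A_Bᵀ y = c: 4·y_design + 5·y_airtime = 37; 1·y_design + 1·y_airtime = 8.
Solving: y_design = 3, y_airtime = 5.
Δz = y_airtime·Δb = 5 × (4) = 20, so new z* = 637 + 20 = 657.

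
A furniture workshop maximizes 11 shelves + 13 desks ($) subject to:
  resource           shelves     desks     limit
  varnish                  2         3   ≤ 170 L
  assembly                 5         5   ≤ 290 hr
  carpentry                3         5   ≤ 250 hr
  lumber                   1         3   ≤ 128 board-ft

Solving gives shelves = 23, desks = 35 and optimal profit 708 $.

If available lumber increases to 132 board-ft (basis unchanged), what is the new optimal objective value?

712

Binding: assembly and lumber. Non-binding: varnish (19 unused), carpentry (6 unused).
Since varnish, carpentry are not tight, their duals are 0.
From A_Bᵀ y = c: 5·y_assembly + 1·y_lumber = 11; 5·y_assembly + 3·y_lumber = 13.
Solving: y_assembly = 2, y_lumber = 1.
Δz = y_lumber·Δb = 1 × (4) = 4, so new z* = 708 + 4 = 712.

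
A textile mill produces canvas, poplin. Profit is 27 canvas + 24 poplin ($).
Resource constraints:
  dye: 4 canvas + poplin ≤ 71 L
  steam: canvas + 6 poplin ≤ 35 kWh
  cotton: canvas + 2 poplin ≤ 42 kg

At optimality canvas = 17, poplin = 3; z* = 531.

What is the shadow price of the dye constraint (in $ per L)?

Binding: dye and steam. Non-binding: cotton (19 unused).
Since cotton is not tight, its dual is 0.
From A_Bᵀ y = c: 4·y_dye + 1·y_steam = 27; 1·y_dye + 6·y_steam = 24.
→ y_dye = 6 and y_steam = 3.
Shadow price of dye = 6.

6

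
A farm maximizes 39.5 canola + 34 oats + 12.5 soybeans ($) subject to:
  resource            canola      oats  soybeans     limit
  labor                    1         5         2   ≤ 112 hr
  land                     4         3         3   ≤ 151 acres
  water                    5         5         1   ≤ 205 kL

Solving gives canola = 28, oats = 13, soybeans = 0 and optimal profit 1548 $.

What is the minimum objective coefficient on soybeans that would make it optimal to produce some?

20

Binding: land and water. Non-binding: labor (19 unused).
By complementary slackness, y = 0 for the non-binding constraint.
From A_Bᵀ y = c: 4·y_land + 5·y_water = 39.5; 3·y_land + 5·y_water = 34.
Solving: y_land = 5.5, y_water = 3.5.
soybeans enters the basis when its profit ≥ yᵀa₃ = 5.5·3 + 3.5·1 = 20.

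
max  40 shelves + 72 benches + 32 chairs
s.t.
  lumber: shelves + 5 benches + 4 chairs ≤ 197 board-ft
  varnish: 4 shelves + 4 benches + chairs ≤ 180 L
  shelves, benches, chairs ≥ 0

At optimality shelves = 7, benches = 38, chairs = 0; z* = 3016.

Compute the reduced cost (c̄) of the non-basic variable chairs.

-8

Both lumber and varnish are binding at x*.
From A_Bᵀ y = c: 1·y_lumber + 4·y_varnish = 40; 5·y_lumber + 4·y_varnish = 72.
Solving: y_lumber = 8, y_varnish = 8.
Reduced cost of chairs: c₃ − yᵀa₃ = 32 − (8·4 + 8·1) = 32 − 40 = -8.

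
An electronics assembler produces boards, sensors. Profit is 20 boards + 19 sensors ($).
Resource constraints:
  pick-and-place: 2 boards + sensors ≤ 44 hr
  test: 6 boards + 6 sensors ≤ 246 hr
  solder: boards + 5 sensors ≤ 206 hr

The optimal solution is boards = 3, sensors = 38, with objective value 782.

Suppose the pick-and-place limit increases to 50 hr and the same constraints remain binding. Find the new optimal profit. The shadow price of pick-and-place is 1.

788

Δb = 6, so new z* = 782 + (1)·(6) = 782 + 6 = 788.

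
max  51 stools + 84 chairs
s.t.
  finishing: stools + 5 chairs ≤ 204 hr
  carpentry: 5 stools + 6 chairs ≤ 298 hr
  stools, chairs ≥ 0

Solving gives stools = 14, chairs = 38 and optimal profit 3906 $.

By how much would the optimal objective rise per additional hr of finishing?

Check each constraint at x*: finishing 204/204 (tight); carpentry 298/298 (tight).
The binding rows give the dual system: 1·y_finishing + 5·y_carpentry = 51 and 5·y_finishing + 6·y_carpentry = 84.
Solving: y_finishing = 6, y_carpentry = 9.
Shadow price of finishing = 6.

6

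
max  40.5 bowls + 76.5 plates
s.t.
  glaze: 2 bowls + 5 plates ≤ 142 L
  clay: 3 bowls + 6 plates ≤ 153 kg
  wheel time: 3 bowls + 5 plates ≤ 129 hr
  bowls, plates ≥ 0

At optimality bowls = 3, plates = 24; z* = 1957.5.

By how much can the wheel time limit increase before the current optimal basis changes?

24

Binding constraints: clay, wheel time. The basis is B = [[3,6],[3,5]] with det -3.
Per unit increase in wheel time, x* moves by d = (2, -1).
The basis stays optimal until plates reaches 0; allowable increase = 24 hr.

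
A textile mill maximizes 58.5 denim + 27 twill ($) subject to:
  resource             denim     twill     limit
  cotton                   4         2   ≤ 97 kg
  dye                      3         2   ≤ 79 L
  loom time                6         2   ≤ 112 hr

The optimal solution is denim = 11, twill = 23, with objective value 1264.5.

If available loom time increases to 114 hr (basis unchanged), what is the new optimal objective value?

1276.5

At the optimum: cotton uses 90 of 97 (slack = 7); dye uses 79 of 79 (binding); loom time uses 112 of 112 (binding).
By complementary slackness, y = 0 for the non-binding constraint.
Dual feasibility on the basic columns requires 3·y_dye + 6·y_loom time = 58.5, 2·y_dye + 2·y_loom time = 27.
Solving: y_dye = 7.5, y_loom time = 6.
Δz = y_loom time·Δb = 6 × (2) = 12, so new z* = 1264.5 + 12 = 1276.5.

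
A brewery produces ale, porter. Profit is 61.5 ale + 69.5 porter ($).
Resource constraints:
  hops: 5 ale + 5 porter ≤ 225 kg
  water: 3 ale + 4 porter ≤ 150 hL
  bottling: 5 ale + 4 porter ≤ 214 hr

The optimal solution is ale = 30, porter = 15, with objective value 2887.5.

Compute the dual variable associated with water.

8

At the optimum: hops uses 225 of 225 (binding); water uses 150 of 150 (binding); bottling uses 210 of 214 (slack = 4).
Since bottling is not tight, its dual is 0.
Dual feasibility on the basic columns requires 5·y_hops + 3·y_water = 61.5, 5·y_hops + 4·y_water = 69.5.
→ y_hops = 7.5 and y_water = 8.
Shadow price of water = 8.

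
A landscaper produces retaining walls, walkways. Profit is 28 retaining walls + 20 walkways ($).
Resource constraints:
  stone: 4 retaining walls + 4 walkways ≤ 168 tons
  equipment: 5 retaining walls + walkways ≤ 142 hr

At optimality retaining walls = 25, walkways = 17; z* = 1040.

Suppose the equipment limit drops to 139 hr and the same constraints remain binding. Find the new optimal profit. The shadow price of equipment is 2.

1034

Δb = -3, so new z* = 1040 + (2)·(-3) = 1040 − 6 = 1034.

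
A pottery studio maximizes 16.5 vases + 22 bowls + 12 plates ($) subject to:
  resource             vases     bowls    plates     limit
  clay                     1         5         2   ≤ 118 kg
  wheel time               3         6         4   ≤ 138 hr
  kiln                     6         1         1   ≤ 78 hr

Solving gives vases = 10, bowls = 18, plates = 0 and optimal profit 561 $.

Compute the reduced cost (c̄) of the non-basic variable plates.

At the optimum: clay uses 100 of 118 (slack = 18); wheel time uses 138 of 138 (binding); kiln uses 78 of 78 (binding).
Slack constraints have shadow price 0 (complementary slackness).
Dual feasibility on the basic columns requires 3·y_wheel time + 6·y_kiln = 16.5, 6·y_wheel time + 1·y_kiln = 22.
→ y_wheel time = 3.5 and y_kiln = 1.
Reduced cost of plates: c₃ − yᵀa₃ = 12 − (3.5·4 + 1·1) = 12 − 15 = -3.

-3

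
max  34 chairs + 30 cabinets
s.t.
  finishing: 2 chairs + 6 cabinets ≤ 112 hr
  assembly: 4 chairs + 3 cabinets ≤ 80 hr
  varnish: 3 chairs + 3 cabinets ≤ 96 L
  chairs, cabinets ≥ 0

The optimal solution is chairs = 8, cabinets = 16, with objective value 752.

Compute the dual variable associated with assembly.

At the optimum: finishing uses 112 of 112 (binding); assembly uses 80 of 80 (binding); varnish uses 72 of 96 (slack = 24).
By complementary slackness, y = 0 for the non-binding constraint.
The binding rows give the dual system: 2·y_finishing + 4·y_assembly = 34 and 6·y_finishing + 3·y_assembly = 30.
→ y_finishing = 1 and y_assembly = 8.
Shadow price of assembly = 8.

8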